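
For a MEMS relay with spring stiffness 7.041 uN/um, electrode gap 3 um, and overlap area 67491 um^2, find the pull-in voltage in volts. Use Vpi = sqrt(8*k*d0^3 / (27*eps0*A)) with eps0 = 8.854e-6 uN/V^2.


Step 1: Compute numerator: 8 * k * d0^3 = 8 * 7.041 * 3^3 = 1520.856
Step 2: Compute denominator: 27 * eps0 * A = 27 * 8.854e-6 * 67491 = 16.134263
Step 3: Vpi = sqrt(1520.856 / 16.134263)
Vpi = 9.71 V


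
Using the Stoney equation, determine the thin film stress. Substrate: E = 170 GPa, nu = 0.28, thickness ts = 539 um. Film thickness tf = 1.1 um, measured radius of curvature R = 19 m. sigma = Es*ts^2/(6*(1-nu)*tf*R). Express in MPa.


Step 1: Compute numerator: Es * ts^2 = 170 * 539^2 = 49388570 (GPa*um^2)
Step 2: Compute denominator (R in um): 6*(1-nu)*tf*R = 6*0.72*1.1*19e6 = 90288000.0 (um^2)
Step 3: sigma (GPa) = 49388570 / 90288000.0 = 5.47011e-01 GPa
Step 4: Convert to MPa (x1000): sigma = 547.0 MPa


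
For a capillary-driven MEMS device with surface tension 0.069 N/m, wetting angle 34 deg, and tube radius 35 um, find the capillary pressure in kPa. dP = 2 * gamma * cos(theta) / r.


Step 1: cos(34 deg) = 0.829
Step 2: Convert r to m: r = 35e-6 m
Step 3: dP = 2 * 0.069 * 0.829 / 35e-6 = 3268.6 Pa
Step 4: Convert Pa to kPa (divide by 1000).
dP = 3.27 kPa


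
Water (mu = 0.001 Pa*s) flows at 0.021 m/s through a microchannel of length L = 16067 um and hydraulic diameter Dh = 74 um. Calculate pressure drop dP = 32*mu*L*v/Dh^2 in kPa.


Step 1: Convert to SI: L = 16067e-6 m, Dh = 74e-6 m
Step 2: dP = 32 * 0.001 * 16067e-6 * 0.021 / (74e-6)^2
Step 3: dP = 1971.70 Pa
Step 4: Convert to kPa: dP = 1.97 kPa


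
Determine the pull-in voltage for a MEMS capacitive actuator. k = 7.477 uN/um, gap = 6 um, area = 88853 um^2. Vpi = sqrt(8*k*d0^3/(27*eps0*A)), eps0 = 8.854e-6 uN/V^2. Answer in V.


Step 1: Compute numerator: 8 * k * d0^3 = 8 * 7.477 * 6^3 = 12920.256
Step 2: Compute denominator: 27 * eps0 * A = 27 * 8.854e-6 * 88853 = 21.24102
Step 3: Vpi = sqrt(12920.256 / 21.24102)
Vpi = 24.66 V


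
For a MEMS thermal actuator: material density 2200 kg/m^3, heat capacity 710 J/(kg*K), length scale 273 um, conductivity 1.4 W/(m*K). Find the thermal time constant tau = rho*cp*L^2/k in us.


Step 1: Convert L to m: L = 273e-6 m
Step 2: L^2 = (273e-6)^2 = 7.4529e-08 m^2
Step 3: tau = 2200 * 710 * 7.4529e-08 / 1.4 = 8.315307e-02 s
Step 4: Convert to microseconds (multiply by 1e6).
tau = 83153.07 us


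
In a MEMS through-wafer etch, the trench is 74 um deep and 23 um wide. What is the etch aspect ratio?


Step 1: AR = depth / width
Step 2: AR = 74 / 23
AR = 3.2


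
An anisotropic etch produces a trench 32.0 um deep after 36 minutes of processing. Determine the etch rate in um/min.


Step 1: Etch rate = depth / time
Step 2: rate = 32.0 / 36
rate = 0.889 um/min


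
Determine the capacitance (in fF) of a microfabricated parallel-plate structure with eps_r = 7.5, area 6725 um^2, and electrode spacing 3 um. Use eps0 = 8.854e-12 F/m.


Step 1: Convert area to m^2: A = 6725e-12 m^2
Step 2: Convert gap to m: d = 3e-6 m
Step 3: C = eps0 * eps_r * A / d
C = 8.854e-12 * 7.5 * 6725e-12 / 3e-6
Step 4: Convert to fF (multiply by 1e15).
C = 148.86 fF


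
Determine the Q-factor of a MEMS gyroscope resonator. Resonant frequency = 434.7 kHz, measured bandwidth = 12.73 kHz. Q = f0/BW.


Step 1: Q = f0 / bandwidth
Step 2: Q = 434.7 / 12.73
Q = 34.1


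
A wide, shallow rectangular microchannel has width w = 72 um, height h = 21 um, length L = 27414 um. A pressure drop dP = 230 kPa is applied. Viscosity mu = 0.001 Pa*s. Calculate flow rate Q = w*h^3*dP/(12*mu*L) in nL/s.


Step 1: Convert all dimensions to SI (meters).
w = 72e-6 m, h = 21e-6 m, L = 27414e-6 m, dP = 230e3 Pa
Step 2: Q = w * h^3 * dP / (12 * mu * L)
Q = 72e-6 * (21e-6)^3 * 230e3 / (12 * 0.001 * 27414e-6) = 4.6619173e-10 m^3/s
Step 3: Convert Q from m^3/s to nL/s (1 m^3 = 1e12 nL, so multiply by 1e12).
Q = 466.192 nL/s


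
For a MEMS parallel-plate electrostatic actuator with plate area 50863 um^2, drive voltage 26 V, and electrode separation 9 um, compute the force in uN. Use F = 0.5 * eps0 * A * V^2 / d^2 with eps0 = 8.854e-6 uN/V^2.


Step 1: Identify parameters.
eps0 = 8.854e-6 uN/V^2, A = 50863 um^2, V = 26 V, d = 9 um
Step 2: Compute V^2 = 26^2 = 676
Step 3: Compute d^2 = 9^2 = 81
Step 4: F = 0.5 * 8.854e-6 * 50863 * 676 / 81
F = 1.879 uN


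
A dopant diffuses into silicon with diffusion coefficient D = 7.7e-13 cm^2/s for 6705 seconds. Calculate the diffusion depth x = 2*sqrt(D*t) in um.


Step 1: Compute D*t = 7.7e-13 * 6705 = 5.16285e-09 cm^2
Step 2: sqrt(D*t) = 7.1853e-05 cm
Step 3: x = 2 * 7.1853e-05 cm = 1.43706e-04 cm
Step 4: Convert to um (1 cm = 1e4 um): x = 1.437 um


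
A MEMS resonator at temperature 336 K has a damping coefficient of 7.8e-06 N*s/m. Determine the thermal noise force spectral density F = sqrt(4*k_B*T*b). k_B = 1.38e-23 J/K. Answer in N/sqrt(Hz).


Step 1: Compute 4 * k_B * T * b
= 4 * 1.38e-23 * 336 * 7.8e-06
= 1.4467e-25 N^2/Hz
Step 2: F_noise = sqrt(1.4467e-25)
F_noise = 3.80e-13 N/sqrt(Hz)


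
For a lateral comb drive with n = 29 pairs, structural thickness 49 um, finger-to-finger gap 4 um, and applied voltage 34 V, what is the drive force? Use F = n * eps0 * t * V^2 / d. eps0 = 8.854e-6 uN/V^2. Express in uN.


Step 1: Parameters: n=29, eps0=8.854e-6 uN/V^2, t=49 um, V=34 V, d=4 um
Step 2: V^2 = 1156
Step 3: F = 29 * 8.854e-6 * 49 * 1156 / 4
F = 3.636 uN


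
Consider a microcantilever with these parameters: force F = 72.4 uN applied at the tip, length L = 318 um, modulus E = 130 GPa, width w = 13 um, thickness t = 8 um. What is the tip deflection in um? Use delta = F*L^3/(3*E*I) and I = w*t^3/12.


Step 1: Calculate the second moment of area.
I = w * t^3 / 12 = 13 * 8^3 / 12 = 554.6667 um^4
Step 2: Convert E to consistent units (1 GPa = 1000 uN/um^2).
E = 130 GPa = 130000 uN/um^2
Step 3: Calculate tip deflection.
delta = F * L^3 / (3 * E * I)
delta = 72.4 * 318^3 / (3 * 130000 * 554.6667)
delta = 10.7627 um


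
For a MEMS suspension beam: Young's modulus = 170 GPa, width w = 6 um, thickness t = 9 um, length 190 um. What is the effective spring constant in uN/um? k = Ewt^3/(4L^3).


Step 1: Convert E to consistent units (1 GPa = 1000 uN/um^2).
E = 170 GPa = 170000 uN/um^2
Step 2: Compute t^3 = 9^3 = 729
Step 3: Compute L^3 = 190^3 = 6859000
Step 4: k = 170000 * 6 * 729 / (4 * 6859000)
k = 27.1023 uN/um


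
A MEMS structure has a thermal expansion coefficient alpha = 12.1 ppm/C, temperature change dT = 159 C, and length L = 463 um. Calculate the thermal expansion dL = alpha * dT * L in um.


Step 1: Convert CTE: alpha = 12.1 ppm/C = 12.1e-6 /C
Step 2: dL = 12.1e-6 * 159 * 463
dL = 0.8908 um


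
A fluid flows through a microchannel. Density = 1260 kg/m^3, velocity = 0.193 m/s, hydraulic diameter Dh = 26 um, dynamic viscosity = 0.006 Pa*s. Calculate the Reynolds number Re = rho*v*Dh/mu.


Step 1: Convert Dh to meters: Dh = 26e-6 m
Step 2: Re = rho * v * Dh / mu
Re = 1260 * 0.193 * 26e-6 / 0.006
Re = 1.054


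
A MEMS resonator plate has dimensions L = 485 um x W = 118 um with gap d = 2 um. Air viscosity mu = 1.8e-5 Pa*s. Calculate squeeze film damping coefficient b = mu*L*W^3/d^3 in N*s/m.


Step 1: Convert to SI.
L = 485e-6 m, W = 118e-6 m, d = 2e-6 m
Step 2: W^3 = (118e-6)^3 = 1.64e-12 m^3
Step 3: d^3 = (2e-6)^3 = 8.00e-18 m^3
Step 4: b = 1.8e-5 * 485e-6 * 1.64e-12 / 8.00e-18
b = 1.79e-03 N*s/m


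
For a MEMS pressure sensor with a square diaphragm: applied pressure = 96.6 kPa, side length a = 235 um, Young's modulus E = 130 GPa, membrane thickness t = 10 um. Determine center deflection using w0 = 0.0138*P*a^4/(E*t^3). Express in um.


Step 1: Convert pressure to compatible units (E is in GPa, so P in GPa).
P = 96.6 kPa = 96.6e-6 GPa
Step 2: Compute numerator: 0.0138 * P * a^4.
a^4 = 235^4 = 3049800625
numerator = 0.0138 * 96.6e-6 * 3049800625 = 4.0656e+03
Step 3: Compute denominator: E * t^3 = 130 * 10^3 = 130000
Step 4: w0 = numerator / denominator = 4.0656e+03 / 130000 = 0.0313 um


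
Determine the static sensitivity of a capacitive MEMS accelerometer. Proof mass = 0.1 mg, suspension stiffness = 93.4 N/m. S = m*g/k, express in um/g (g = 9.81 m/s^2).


Step 1: Convert mass: m = 0.1 mg = 1.00e-07 kg
Step 2: S = m * g / k = 1.00e-07 * 9.81 / 93.4
Step 3: S = 1.05e-08 m/g
Step 4: Convert to um/g: S = 0.011 um/g


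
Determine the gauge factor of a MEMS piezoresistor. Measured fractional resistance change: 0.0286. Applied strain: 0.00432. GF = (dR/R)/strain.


Step 1: Identify values.
dR/R = 0.0286, strain = 0.00432
Step 2: GF = (dR/R) / strain = 0.0286 / 0.00432
GF = 6.6


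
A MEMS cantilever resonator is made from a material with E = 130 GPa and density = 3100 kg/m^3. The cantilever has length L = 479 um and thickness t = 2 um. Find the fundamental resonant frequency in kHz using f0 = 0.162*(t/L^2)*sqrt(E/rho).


Step 1: Convert units to SI.
t_SI = 2e-6 m, L_SI = 479e-6 m
Step 2: Calculate sqrt(E/rho).
sqrt(130e9 / 3100) = 6475.76 m/s
Step 3: Compute f0.
f0 = 0.162 * 2e-6 / (479e-6)^2 * 6475.76 = 9144.6 Hz = 9.14 kHz


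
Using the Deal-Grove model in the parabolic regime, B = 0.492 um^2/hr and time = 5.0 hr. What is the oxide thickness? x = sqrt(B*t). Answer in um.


Step 1: Compute B*t = 0.492 * 5.0 = 2.46
Step 2: x = sqrt(2.46)
x = 1.568 um


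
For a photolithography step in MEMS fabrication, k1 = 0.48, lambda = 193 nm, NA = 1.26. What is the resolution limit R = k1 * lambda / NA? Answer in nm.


Step 1: Identify values: k1 = 0.48, lambda = 193 nm, NA = 1.26
Step 2: R = k1 * lambda / NA
R = 0.48 * 193 / 1.26
R = 73.5 nm


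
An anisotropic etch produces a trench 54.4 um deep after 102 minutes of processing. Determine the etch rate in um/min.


Step 1: Etch rate = depth / time
Step 2: rate = 54.4 / 102
rate = 0.533 um/min


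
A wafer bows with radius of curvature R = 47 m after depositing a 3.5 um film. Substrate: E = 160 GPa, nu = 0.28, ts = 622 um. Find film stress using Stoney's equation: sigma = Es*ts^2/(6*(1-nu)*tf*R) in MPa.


Step 1: Compute numerator: Es * ts^2 = 160 * 622^2 = 61901440 (GPa*um^2)
Step 2: Compute denominator (R in um): 6*(1-nu)*tf*R = 6*0.72*3.5*47e6 = 710640000.0 (um^2)
Step 3: sigma (GPa) = 61901440 / 710640000.0 = 8.7107e-02 GPa
Step 4: Convert to MPa (x1000): sigma = 87.1 MPa


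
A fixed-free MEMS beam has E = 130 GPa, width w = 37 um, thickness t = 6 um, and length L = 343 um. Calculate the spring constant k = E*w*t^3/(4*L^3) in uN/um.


Step 1: Convert E to consistent units (1 GPa = 1000 uN/um^2).
E = 130 GPa = 130000 uN/um^2
Step 2: Compute t^3 = 6^3 = 216
Step 3: Compute L^3 = 343^3 = 40353607
Step 4: k = 130000 * 37 * 216 / (4 * 40353607)
k = 6.4366 uN/um


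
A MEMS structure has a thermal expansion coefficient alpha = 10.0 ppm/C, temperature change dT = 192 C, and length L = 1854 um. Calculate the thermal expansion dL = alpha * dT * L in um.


Step 1: Convert CTE: alpha = 10.0 ppm/C = 10.0e-6 /C
Step 2: dL = 10.0e-6 * 192 * 1854
dL = 3.5597 um


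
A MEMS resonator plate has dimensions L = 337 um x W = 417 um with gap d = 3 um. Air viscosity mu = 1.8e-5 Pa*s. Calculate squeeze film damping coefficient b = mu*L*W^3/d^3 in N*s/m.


Step 1: Convert to SI.
L = 337e-6 m, W = 417e-6 m, d = 3e-6 m
Step 2: W^3 = (417e-6)^3 = 7.25e-11 m^3
Step 3: d^3 = (3e-6)^3 = 2.70e-17 m^3
Step 4: b = 1.8e-5 * 337e-6 * 7.25e-11 / 2.70e-17
b = 1.63e-02 N*s/m


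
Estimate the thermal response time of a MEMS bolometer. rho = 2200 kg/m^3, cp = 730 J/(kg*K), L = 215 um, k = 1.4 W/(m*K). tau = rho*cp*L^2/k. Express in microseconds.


Step 1: Convert L to m: L = 215e-6 m
Step 2: L^2 = (215e-6)^2 = 4.6225e-08 m^2
Step 3: tau = 2200 * 730 * 4.6225e-08 / 1.4 = 5.302667857e-02 s
Step 4: Convert to microseconds (multiply by 1e6).
tau = 53026.679 us


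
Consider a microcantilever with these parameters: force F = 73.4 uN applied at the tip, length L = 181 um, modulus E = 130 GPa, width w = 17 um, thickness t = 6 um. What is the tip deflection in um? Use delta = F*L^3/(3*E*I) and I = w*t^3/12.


Step 1: Calculate the second moment of area.
I = w * t^3 / 12 = 17 * 6^3 / 12 = 306.0 um^4
Step 2: Convert E to consistent units (1 GPa = 1000 uN/um^2).
E = 130 GPa = 130000 uN/um^2
Step 3: Calculate tip deflection.
delta = F * L^3 / (3 * E * I)
delta = 73.4 * 181^3 / (3 * 130000 * 306.0)
delta = 3.6471 um


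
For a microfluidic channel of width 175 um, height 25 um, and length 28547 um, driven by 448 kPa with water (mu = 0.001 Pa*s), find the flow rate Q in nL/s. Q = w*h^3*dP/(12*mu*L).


Step 1: Convert all dimensions to SI (meters).
w = 175e-6 m, h = 25e-6 m, L = 28547e-6 m, dP = 448e3 Pa
Step 2: Q = w * h^3 * dP / (12 * mu * L)
Q = 175e-6 * (25e-6)^3 * 448e3 / (12 * 0.001 * 28547e-6) = 3.57597412e-09 m^3/s
Step 3: Convert Q from m^3/s to nL/s (1 m^3 = 1e12 nL, so multiply by 1e12).
Q = 3575.974 nL/s


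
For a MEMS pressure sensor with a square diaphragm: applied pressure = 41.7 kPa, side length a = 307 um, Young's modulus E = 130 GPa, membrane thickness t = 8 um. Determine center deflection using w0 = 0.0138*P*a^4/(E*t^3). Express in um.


Step 1: Convert pressure to compatible units (E is in GPa, so P in GPa).
P = 41.7 kPa = 41.7e-6 GPa
Step 2: Compute numerator: 0.0138 * P * a^4.
a^4 = 307^4 = 8882874001
numerator = 0.0138 * 41.7e-6 * 8882874001 = 5.1117e+03
Step 3: Compute denominator: E * t^3 = 130 * 8^3 = 66560
Step 4: w0 = numerator / denominator = 5.1117e+03 / 66560 = 0.0768 um


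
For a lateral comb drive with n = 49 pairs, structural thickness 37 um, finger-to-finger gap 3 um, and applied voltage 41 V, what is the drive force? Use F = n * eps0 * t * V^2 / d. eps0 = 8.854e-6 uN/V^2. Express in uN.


Step 1: Parameters: n=49, eps0=8.854e-6 uN/V^2, t=37 um, V=41 V, d=3 um
Step 2: V^2 = 1681
Step 3: F = 49 * 8.854e-6 * 37 * 1681 / 3
F = 8.995 uN


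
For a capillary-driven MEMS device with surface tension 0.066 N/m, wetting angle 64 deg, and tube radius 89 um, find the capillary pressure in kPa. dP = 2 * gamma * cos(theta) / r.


Step 1: cos(64 deg) = 0.4384
Step 2: Convert r to m: r = 89e-6 m
Step 3: dP = 2 * 0.066 * 0.4384 / 89e-6 = 650.2 Pa
Step 4: Convert Pa to kPa (divide by 1000).
dP = 0.65 kPa


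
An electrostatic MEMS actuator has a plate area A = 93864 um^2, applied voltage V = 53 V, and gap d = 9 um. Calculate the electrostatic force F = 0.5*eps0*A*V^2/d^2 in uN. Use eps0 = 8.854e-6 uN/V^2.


Step 1: Identify parameters.
eps0 = 8.854e-6 uN/V^2, A = 93864 um^2, V = 53 V, d = 9 um
Step 2: Compute V^2 = 53^2 = 2809
Step 3: Compute d^2 = 9^2 = 81
Step 4: F = 0.5 * 8.854e-6 * 93864 * 2809 / 81
F = 14.41 uN


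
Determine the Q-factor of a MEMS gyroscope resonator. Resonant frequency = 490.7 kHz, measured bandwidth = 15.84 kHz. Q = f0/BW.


Step 1: Q = f0 / bandwidth
Step 2: Q = 490.7 / 15.84
Q = 31.0


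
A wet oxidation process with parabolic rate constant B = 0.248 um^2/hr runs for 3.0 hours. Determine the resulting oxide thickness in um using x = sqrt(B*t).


Step 1: Compute B*t = 0.248 * 3.0 = 0.744
Step 2: x = sqrt(0.744)
x = 0.863 um


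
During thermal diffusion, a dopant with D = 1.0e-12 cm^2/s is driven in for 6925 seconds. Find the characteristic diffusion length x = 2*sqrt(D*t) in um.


Step 1: Compute D*t = 1.0e-12 * 6925 = 6.925e-09 cm^2
Step 2: sqrt(D*t) = 8.32166e-05 cm
Step 3: x = 2 * 8.32166e-05 cm = 1.664332e-04 cm
Step 4: Convert to um (1 cm = 1e4 um): x = 1.664 um


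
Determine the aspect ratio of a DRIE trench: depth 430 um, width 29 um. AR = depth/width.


Step 1: AR = depth / width
Step 2: AR = 430 / 29
AR = 14.8


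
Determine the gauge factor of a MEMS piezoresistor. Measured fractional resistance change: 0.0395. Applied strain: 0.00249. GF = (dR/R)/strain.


Step 1: Identify values.
dR/R = 0.0395, strain = 0.00249
Step 2: GF = (dR/R) / strain = 0.0395 / 0.00249
GF = 15.9


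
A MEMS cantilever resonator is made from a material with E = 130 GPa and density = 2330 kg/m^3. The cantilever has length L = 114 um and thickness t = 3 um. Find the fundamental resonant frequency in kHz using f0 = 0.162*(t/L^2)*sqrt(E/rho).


Step 1: Convert units to SI.
t_SI = 3e-6 m, L_SI = 114e-6 m
Step 2: Calculate sqrt(E/rho).
sqrt(130e9 / 2330) = 7469.54 m/s
Step 3: Compute f0.
f0 = 0.162 * 3e-6 / (114e-6)^2 * 7469.54 = 279331.8 Hz = 279.33 kHz


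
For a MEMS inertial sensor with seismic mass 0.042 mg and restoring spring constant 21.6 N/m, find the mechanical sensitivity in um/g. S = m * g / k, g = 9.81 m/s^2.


Step 1: Convert mass: m = 0.042 mg = 4.20e-08 kg
Step 2: S = m * g / k = 4.20e-08 * 9.81 / 21.6
Step 3: S = 1.91e-08 m/g
Step 4: Convert to um/g: S = 0.019 um/g


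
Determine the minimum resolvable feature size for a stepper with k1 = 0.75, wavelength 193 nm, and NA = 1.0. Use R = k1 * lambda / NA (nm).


Step 1: Identify values: k1 = 0.75, lambda = 193 nm, NA = 1.0
Step 2: R = k1 * lambda / NA
R = 0.75 * 193 / 1.0
R = 144.8 nm


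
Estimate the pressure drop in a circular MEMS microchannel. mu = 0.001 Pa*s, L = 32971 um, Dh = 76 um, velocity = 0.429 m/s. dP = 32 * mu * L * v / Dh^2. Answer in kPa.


Step 1: Convert to SI: L = 32971e-6 m, Dh = 76e-6 m
Step 2: dP = 32 * 0.001 * 32971e-6 * 0.429 / (76e-6)^2
Step 3: dP = 78363.21 Pa
Step 4: Convert to kPa: dP = 78.36 kPa


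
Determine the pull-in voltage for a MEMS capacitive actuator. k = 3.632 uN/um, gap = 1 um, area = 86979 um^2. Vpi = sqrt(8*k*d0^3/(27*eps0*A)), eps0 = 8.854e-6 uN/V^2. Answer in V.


Step 1: Compute numerator: 8 * k * d0^3 = 8 * 3.632 * 1^3 = 29.056
Step 2: Compute denominator: 27 * eps0 * A = 27 * 8.854e-6 * 86979 = 20.793026
Step 3: Vpi = sqrt(29.056 / 20.793026)
Vpi = 1.18 V


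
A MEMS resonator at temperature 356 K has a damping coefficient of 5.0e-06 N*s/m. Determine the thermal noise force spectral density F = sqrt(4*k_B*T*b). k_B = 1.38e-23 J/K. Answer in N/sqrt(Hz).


Step 1: Compute 4 * k_B * T * b
= 4 * 1.38e-23 * 356 * 5.0e-06
= 9.8256e-26 N^2/Hz
Step 2: F_noise = sqrt(9.8256e-26)
F_noise = 3.13e-13 N/sqrt(Hz)


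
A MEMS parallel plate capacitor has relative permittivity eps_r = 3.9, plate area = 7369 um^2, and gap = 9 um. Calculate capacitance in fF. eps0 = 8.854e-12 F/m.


Step 1: Convert area to m^2: A = 7369e-12 m^2
Step 2: Convert gap to m: d = 9e-6 m
Step 3: C = eps0 * eps_r * A / d
C = 8.854e-12 * 3.9 * 7369e-12 / 9e-6
Step 4: Convert to fF (multiply by 1e15).
C = 28.27 fF


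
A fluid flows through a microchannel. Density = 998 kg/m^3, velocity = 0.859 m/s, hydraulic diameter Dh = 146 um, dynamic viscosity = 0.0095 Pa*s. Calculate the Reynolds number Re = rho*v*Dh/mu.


Step 1: Convert Dh to meters: Dh = 146e-6 m
Step 2: Re = rho * v * Dh / mu
Re = 998 * 0.859 * 146e-6 / 0.0095
Re = 13.175


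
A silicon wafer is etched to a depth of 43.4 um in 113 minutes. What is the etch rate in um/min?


Step 1: Etch rate = depth / time
Step 2: rate = 43.4 / 113
rate = 0.384 um/min


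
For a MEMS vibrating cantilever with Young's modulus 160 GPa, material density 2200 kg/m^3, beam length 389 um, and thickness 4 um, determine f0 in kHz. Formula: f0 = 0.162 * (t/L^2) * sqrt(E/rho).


Step 1: Convert units to SI.
t_SI = 4e-6 m, L_SI = 389e-6 m
Step 2: Calculate sqrt(E/rho).
sqrt(160e9 / 2200) = 8528.03 m/s
Step 3: Compute f0.
f0 = 0.162 * 4e-6 / (389e-6)^2 * 8528.03 = 36519.5 Hz = 36.52 kHz


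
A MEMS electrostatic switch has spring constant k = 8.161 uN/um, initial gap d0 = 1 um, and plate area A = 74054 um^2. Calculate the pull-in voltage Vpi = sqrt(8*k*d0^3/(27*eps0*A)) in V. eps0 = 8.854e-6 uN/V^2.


Step 1: Compute numerator: 8 * k * d0^3 = 8 * 8.161 * 1^3 = 65.288
Step 2: Compute denominator: 27 * eps0 * A = 27 * 8.854e-6 * 74054 = 17.703201
Step 3: Vpi = sqrt(65.288 / 17.703201)
Vpi = 1.92 V


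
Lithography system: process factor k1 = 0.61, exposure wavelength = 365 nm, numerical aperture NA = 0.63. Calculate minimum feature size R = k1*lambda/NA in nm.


Step 1: Identify values: k1 = 0.61, lambda = 365 nm, NA = 0.63
Step 2: R = k1 * lambda / NA
R = 0.61 * 365 / 0.63
R = 353.4 nm


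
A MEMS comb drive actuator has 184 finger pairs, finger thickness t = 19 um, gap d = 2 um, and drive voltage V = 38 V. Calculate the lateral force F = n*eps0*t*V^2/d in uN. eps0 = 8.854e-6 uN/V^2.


Step 1: Parameters: n=184, eps0=8.854e-6 uN/V^2, t=19 um, V=38 V, d=2 um
Step 2: V^2 = 1444
Step 3: F = 184 * 8.854e-6 * 19 * 1444 / 2
F = 22.348 uN


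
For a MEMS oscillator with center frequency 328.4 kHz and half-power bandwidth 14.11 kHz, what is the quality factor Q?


Step 1: Q = f0 / bandwidth
Step 2: Q = 328.4 / 14.11
Q = 23.3


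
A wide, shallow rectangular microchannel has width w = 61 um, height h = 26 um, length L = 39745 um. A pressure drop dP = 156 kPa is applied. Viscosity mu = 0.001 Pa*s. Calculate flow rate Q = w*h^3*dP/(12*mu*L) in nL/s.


Step 1: Convert all dimensions to SI (meters).
w = 61e-6 m, h = 26e-6 m, L = 39745e-6 m, dP = 156e3 Pa
Step 2: Q = w * h^3 * dP / (12 * mu * L)
Q = 61e-6 * (26e-6)^3 * 156e3 / (12 * 0.001 * 39745e-6) = 3.506798e-10 m^3/s
Step 3: Convert Q from m^3/s to nL/s (1 m^3 = 1e12 nL, so multiply by 1e12).
Q = 350.68 nL/s


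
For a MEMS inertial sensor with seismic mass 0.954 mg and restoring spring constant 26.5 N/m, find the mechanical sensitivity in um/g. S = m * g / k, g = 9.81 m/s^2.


Step 1: Convert mass: m = 0.954 mg = 9.54e-07 kg
Step 2: S = m * g / k = 9.54e-07 * 9.81 / 26.5
Step 3: S = 3.53e-07 m/g
Step 4: Convert to um/g: S = 0.353 um/g


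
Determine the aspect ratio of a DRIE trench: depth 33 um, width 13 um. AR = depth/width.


Step 1: AR = depth / width
Step 2: AR = 33 / 13
AR = 2.5


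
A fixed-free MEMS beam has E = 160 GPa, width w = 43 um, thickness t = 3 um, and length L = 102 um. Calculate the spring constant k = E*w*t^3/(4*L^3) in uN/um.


Step 1: Convert E to consistent units (1 GPa = 1000 uN/um^2).
E = 160 GPa = 160000 uN/um^2
Step 2: Compute t^3 = 3^3 = 27
Step 3: Compute L^3 = 102^3 = 1061208
Step 4: k = 160000 * 43 * 27 / (4 * 1061208)
k = 43.7614 uN/um


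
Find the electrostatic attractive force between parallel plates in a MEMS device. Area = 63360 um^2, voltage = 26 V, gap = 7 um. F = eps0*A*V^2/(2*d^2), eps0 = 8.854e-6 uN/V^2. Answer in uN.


Step 1: Identify parameters.
eps0 = 8.854e-6 uN/V^2, A = 63360 um^2, V = 26 V, d = 7 um
Step 2: Compute V^2 = 26^2 = 676
Step 3: Compute d^2 = 7^2 = 49
Step 4: F = 0.5 * 8.854e-6 * 63360 * 676 / 49
F = 3.87 uN


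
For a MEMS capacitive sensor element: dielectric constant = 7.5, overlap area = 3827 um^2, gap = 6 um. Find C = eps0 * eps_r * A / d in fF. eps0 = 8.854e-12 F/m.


Step 1: Convert area to m^2: A = 3827e-12 m^2
Step 2: Convert gap to m: d = 6e-6 m
Step 3: C = eps0 * eps_r * A / d
C = 8.854e-12 * 7.5 * 3827e-12 / 6e-6
Step 4: Convert to fF (multiply by 1e15).
C = 42.36 fF


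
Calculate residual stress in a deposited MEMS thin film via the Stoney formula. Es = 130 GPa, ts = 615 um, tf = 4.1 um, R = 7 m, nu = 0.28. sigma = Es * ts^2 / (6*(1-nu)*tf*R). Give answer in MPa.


Step 1: Compute numerator: Es * ts^2 = 130 * 615^2 = 49169250 (GPa*um^2)
Step 2: Compute denominator (R in um): 6*(1-nu)*tf*R = 6*0.72*4.1*7e6 = 123984000.0 (um^2)
Step 3: sigma (GPa) = 49169250 / 123984000.0 = 3.96577e-01 GPa
Step 4: Convert to MPa (x1000): sigma = 396.6 MPa


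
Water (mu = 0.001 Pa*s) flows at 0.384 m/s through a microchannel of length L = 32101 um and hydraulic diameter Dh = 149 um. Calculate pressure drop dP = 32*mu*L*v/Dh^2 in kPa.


Step 1: Convert to SI: L = 32101e-6 m, Dh = 149e-6 m
Step 2: dP = 32 * 0.001 * 32101e-6 * 0.384 / (149e-6)^2
Step 3: dP = 17767.54 Pa
Step 4: Convert to kPa: dP = 17.77 kPa


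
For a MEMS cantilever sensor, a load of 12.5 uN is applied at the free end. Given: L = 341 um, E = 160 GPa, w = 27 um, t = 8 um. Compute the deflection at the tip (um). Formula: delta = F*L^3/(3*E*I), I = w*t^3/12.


Step 1: Calculate the second moment of area.
I = w * t^3 / 12 = 27 * 8^3 / 12 = 1152.0 um^4
Step 2: Convert E to consistent units (1 GPa = 1000 uN/um^2).
E = 160 GPa = 160000 uN/um^2
Step 3: Calculate tip deflection.
delta = F * L^3 / (3 * E * I)
delta = 12.5 * 341^3 / (3 * 160000 * 1152.0)
delta = 0.8964 um


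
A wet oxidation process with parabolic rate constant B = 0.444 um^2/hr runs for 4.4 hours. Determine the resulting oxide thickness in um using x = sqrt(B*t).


Step 1: Compute B*t = 0.444 * 4.4 = 1.9536
Step 2: x = sqrt(1.9536)
x = 1.398 um


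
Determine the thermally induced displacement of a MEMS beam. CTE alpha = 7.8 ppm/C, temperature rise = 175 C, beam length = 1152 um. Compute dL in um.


Step 1: Convert CTE: alpha = 7.8 ppm/C = 7.8e-6 /C
Step 2: dL = 7.8e-6 * 175 * 1152
dL = 1.5725 um


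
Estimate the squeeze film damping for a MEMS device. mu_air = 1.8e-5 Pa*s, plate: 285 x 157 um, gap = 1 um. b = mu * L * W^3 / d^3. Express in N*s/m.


Step 1: Convert to SI.
L = 285e-6 m, W = 157e-6 m, d = 1e-6 m
Step 2: W^3 = (157e-6)^3 = 3.87e-12 m^3
Step 3: d^3 = (1e-6)^3 = 1.00e-18 m^3
Step 4: b = 1.8e-5 * 285e-6 * 3.87e-12 / 1.00e-18
b = 1.99e-02 N*s/m


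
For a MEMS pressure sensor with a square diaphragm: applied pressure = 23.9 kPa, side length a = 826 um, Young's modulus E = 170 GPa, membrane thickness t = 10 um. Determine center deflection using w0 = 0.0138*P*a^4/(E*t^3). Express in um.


Step 1: Convert pressure to compatible units (E is in GPa, so P in GPa).
P = 23.9 kPa = 23.9e-6 GPa
Step 2: Compute numerator: 0.0138 * P * a^4.
a^4 = 826^4 = 465500540176
numerator = 0.0138 * 23.9e-6 * 465500540176 = 1.53531e+05
Step 3: Compute denominator: E * t^3 = 170 * 10^3 = 170000
Step 4: w0 = numerator / denominator = 1.53531e+05 / 170000 = 0.9031 um


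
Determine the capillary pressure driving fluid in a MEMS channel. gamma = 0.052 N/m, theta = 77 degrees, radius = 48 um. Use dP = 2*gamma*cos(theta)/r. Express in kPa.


Step 1: cos(77 deg) = 0.225
Step 2: Convert r to m: r = 48e-6 m
Step 3: dP = 2 * 0.052 * 0.225 / 48e-6 = 487.5 Pa
Step 4: Convert Pa to kPa (divide by 1000).
dP = 0.49 kPa


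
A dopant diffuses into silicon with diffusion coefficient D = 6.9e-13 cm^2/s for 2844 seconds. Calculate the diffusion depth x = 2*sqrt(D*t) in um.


Step 1: Compute D*t = 6.9e-13 * 2844 = 1.96236e-09 cm^2
Step 2: sqrt(D*t) = 4.4299e-05 cm
Step 3: x = 2 * 4.4299e-05 cm = 8.8598e-05 cm
Step 4: Convert to um (1 cm = 1e4 um): x = 0.886 um


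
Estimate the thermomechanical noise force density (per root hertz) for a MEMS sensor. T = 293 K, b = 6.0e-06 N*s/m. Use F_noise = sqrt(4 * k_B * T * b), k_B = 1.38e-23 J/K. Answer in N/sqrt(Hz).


Step 1: Compute 4 * k_B * T * b
= 4 * 1.38e-23 * 293 * 6.0e-06
= 9.7042e-26 N^2/Hz
Step 2: F_noise = sqrt(9.7042e-26)
F_noise = 3.12e-13 N/sqrt(Hz)


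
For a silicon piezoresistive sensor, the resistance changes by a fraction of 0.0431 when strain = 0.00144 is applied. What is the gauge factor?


Step 1: Identify values.
dR/R = 0.0431, strain = 0.00144
Step 2: GF = (dR/R) / strain = 0.0431 / 0.00144
GF = 29.9


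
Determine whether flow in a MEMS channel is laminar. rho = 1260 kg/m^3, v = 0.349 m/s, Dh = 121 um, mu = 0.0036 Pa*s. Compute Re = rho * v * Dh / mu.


Step 1: Convert Dh to meters: Dh = 121e-6 m
Step 2: Re = rho * v * Dh / mu
Re = 1260 * 0.349 * 121e-6 / 0.0036
Re = 14.78
Since Re = 14.78 is below ~2300, the flow is laminar.


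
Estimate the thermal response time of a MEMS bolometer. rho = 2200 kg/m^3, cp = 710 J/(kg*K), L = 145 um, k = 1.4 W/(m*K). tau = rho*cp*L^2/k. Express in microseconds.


Step 1: Convert L to m: L = 145e-6 m
Step 2: L^2 = (145e-6)^2 = 2.1025e-08 m^2
Step 3: tau = 2200 * 710 * 2.1025e-08 / 1.4 = 2.345789286e-02 s
Step 4: Convert to microseconds (multiply by 1e6).
tau = 23457.893 us


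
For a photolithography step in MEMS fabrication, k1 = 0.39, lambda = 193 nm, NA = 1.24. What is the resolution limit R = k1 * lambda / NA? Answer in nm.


Step 1: Identify values: k1 = 0.39, lambda = 193 nm, NA = 1.24
Step 2: R = k1 * lambda / NA
R = 0.39 * 193 / 1.24
R = 60.7 nm


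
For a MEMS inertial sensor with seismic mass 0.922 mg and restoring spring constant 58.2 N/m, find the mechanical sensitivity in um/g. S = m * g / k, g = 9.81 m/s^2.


Step 1: Convert mass: m = 0.922 mg = 9.22e-07 kg
Step 2: S = m * g / k = 9.22e-07 * 9.81 / 58.2
Step 3: S = 1.55e-07 m/g
Step 4: Convert to um/g: S = 0.155 um/g


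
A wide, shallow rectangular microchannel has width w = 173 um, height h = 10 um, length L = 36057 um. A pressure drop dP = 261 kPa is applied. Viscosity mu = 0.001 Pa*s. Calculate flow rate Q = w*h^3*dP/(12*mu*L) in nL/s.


Step 1: Convert all dimensions to SI (meters).
w = 173e-6 m, h = 10e-6 m, L = 36057e-6 m, dP = 261e3 Pa
Step 2: Q = w * h^3 * dP / (12 * mu * L)
Q = 173e-6 * (10e-6)^3 * 261e3 / (12 * 0.001 * 36057e-6) = 1.043556e-10 m^3/s
Step 3: Convert Q from m^3/s to nL/s (1 m^3 = 1e12 nL, so multiply by 1e12).
Q = 104.356 nL/s


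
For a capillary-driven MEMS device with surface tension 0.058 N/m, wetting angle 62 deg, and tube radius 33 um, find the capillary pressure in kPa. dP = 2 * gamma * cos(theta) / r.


Step 1: cos(62 deg) = 0.4695
Step 2: Convert r to m: r = 33e-6 m
Step 3: dP = 2 * 0.058 * 0.4695 / 33e-6 = 1650.4 Pa
Step 4: Convert Pa to kPa (divide by 1000).
dP = 1.65 kPa


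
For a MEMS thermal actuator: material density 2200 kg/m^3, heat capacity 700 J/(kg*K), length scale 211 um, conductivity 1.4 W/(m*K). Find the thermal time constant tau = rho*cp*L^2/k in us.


Step 1: Convert L to m: L = 211e-6 m
Step 2: L^2 = (211e-6)^2 = 4.4521e-08 m^2
Step 3: tau = 2200 * 700 * 4.4521e-08 / 1.4 = 4.89731e-02 s
Step 4: Convert to microseconds (multiply by 1e6).
tau = 48973.1 us


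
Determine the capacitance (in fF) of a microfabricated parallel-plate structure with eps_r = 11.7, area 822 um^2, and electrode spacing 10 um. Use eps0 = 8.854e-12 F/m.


Step 1: Convert area to m^2: A = 822e-12 m^2
Step 2: Convert gap to m: d = 10e-6 m
Step 3: C = eps0 * eps_r * A / d
C = 8.854e-12 * 11.7 * 822e-12 / 10e-6
Step 4: Convert to fF (multiply by 1e15).
C = 8.52 fF


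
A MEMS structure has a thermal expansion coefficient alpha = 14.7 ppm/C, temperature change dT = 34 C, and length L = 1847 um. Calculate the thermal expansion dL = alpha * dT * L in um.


Step 1: Convert CTE: alpha = 14.7 ppm/C = 14.7e-6 /C
Step 2: dL = 14.7e-6 * 34 * 1847
dL = 0.9231 um


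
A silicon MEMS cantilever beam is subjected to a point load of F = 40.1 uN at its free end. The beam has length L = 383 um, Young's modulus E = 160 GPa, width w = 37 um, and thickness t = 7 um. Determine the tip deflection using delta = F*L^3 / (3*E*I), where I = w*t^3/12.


Step 1: Calculate the second moment of area.
I = w * t^3 / 12 = 37 * 7^3 / 12 = 1057.5833 um^4
Step 2: Convert E to consistent units (1 GPa = 1000 uN/um^2).
E = 160 GPa = 160000 uN/um^2
Step 3: Calculate tip deflection.
delta = F * L^3 / (3 * E * I)
delta = 40.1 * 383^3 / (3 * 160000 * 1057.5833)
delta = 4.438 um


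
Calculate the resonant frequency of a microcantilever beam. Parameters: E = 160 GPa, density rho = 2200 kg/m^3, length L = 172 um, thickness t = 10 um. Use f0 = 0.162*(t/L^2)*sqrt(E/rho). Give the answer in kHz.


Step 1: Convert units to SI.
t_SI = 10e-6 m, L_SI = 172e-6 m
Step 2: Calculate sqrt(E/rho).
sqrt(160e9 / 2200) = 8528.03 m/s
Step 3: Compute f0.
f0 = 0.162 * 10e-6 / (172e-6)^2 * 8528.03 = 466989.2 Hz = 466.99 kHz


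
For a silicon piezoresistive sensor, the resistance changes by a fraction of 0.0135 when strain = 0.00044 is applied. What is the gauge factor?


Step 1: Identify values.
dR/R = 0.0135, strain = 0.00044
Step 2: GF = (dR/R) / strain = 0.0135 / 0.00044
GF = 30.7


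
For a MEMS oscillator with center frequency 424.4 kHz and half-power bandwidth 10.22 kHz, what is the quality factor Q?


Step 1: Q = f0 / bandwidth
Step 2: Q = 424.4 / 10.22
Q = 41.5


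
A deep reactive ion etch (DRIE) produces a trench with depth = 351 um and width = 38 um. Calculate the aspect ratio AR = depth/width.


Step 1: AR = depth / width
Step 2: AR = 351 / 38
AR = 9.2


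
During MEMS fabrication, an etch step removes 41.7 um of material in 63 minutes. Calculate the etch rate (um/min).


Step 1: Etch rate = depth / time
Step 2: rate = 41.7 / 63
rate = 0.662 um/min


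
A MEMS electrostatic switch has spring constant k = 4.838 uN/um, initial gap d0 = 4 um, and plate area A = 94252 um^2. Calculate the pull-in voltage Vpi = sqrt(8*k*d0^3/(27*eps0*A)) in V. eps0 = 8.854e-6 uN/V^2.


Step 1: Compute numerator: 8 * k * d0^3 = 8 * 4.838 * 4^3 = 2477.056
Step 2: Compute denominator: 27 * eps0 * A = 27 * 8.854e-6 * 94252 = 22.531695
Step 3: Vpi = sqrt(2477.056 / 22.531695)
Vpi = 10.49 V


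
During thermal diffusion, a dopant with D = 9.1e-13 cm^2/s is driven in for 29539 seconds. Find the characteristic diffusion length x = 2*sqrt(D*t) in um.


Step 1: Compute D*t = 9.1e-13 * 29539 = 2.688049e-08 cm^2
Step 2: sqrt(D*t) = 1.63953e-04 cm
Step 3: x = 2 * 1.63953e-04 cm = 3.27906e-04 cm
Step 4: Convert to um (1 cm = 1e4 um): x = 3.279 um


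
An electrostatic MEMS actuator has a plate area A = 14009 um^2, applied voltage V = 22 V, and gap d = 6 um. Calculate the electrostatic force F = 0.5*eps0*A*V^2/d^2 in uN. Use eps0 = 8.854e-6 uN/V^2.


Step 1: Identify parameters.
eps0 = 8.854e-6 uN/V^2, A = 14009 um^2, V = 22 V, d = 6 um
Step 2: Compute V^2 = 22^2 = 484
Step 3: Compute d^2 = 6^2 = 36
Step 4: F = 0.5 * 8.854e-6 * 14009 * 484 / 36
F = 0.834 uN


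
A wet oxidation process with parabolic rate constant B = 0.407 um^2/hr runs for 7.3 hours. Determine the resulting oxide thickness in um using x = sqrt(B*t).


Step 1: Compute B*t = 0.407 * 7.3 = 2.9711
Step 2: x = sqrt(2.9711)
x = 1.724 um


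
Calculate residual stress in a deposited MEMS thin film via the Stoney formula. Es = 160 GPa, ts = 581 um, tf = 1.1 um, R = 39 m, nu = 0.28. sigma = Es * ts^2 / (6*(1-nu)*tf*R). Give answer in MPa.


Step 1: Compute numerator: Es * ts^2 = 160 * 581^2 = 54009760 (GPa*um^2)
Step 2: Compute denominator (R in um): 6*(1-nu)*tf*R = 6*0.72*1.1*39e6 = 185328000.0 (um^2)
Step 3: sigma (GPa) = 54009760 / 185328000.0 = 2.91428e-01 GPa
Step 4: Convert to MPa (x1000): sigma = 291.4 MPa


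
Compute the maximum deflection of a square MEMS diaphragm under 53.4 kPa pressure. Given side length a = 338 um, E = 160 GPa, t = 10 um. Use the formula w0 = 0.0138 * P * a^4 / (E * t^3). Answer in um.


Step 1: Convert pressure to compatible units (E is in GPa, so P in GPa).
P = 53.4 kPa = 53.4e-6 GPa
Step 2: Compute numerator: 0.0138 * P * a^4.
a^4 = 338^4 = 13051691536
numerator = 0.0138 * 53.4e-6 * 13051691536 = 9.6181e+03
Step 3: Compute denominator: E * t^3 = 160 * 10^3 = 160000
Step 4: w0 = numerator / denominator = 9.6181e+03 / 160000 = 0.0601 um


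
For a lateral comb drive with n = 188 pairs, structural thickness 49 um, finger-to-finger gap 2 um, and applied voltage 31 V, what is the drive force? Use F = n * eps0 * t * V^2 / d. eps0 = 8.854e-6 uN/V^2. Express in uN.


Step 1: Parameters: n=188, eps0=8.854e-6 uN/V^2, t=49 um, V=31 V, d=2 um
Step 2: V^2 = 961
Step 3: F = 188 * 8.854e-6 * 49 * 961 / 2
F = 39.191 uN


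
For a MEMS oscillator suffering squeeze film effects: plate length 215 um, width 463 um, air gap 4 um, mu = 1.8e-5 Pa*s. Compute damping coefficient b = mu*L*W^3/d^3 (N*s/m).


Step 1: Convert to SI.
L = 215e-6 m, W = 463e-6 m, d = 4e-6 m
Step 2: W^3 = (463e-6)^3 = 9.93e-11 m^3
Step 3: d^3 = (4e-6)^3 = 6.40e-17 m^3
Step 4: b = 1.8e-5 * 215e-6 * 9.93e-11 / 6.40e-17
b = 6.00e-03 N*s/m


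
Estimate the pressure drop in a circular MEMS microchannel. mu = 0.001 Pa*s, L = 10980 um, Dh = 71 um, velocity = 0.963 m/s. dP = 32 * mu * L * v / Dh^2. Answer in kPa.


Step 1: Convert to SI: L = 10980e-6 m, Dh = 71e-6 m
Step 2: dP = 32 * 0.001 * 10980e-6 * 0.963 / (71e-6)^2
Step 3: dP = 67121.54 Pa
Step 4: Convert to kPa: dP = 67.12 kPa


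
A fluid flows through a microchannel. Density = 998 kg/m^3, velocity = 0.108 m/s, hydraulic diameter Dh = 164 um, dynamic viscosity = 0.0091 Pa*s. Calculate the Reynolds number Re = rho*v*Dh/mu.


Step 1: Convert Dh to meters: Dh = 164e-6 m
Step 2: Re = rho * v * Dh / mu
Re = 998 * 0.108 * 164e-6 / 0.0091
Re = 1.942


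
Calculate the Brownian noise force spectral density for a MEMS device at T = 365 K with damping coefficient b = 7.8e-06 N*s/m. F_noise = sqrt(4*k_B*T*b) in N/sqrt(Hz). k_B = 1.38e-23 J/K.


Step 1: Compute 4 * k_B * T * b
= 4 * 1.38e-23 * 365 * 7.8e-06
= 1.5715e-25 N^2/Hz
Step 2: F_noise = sqrt(1.5715e-25)
F_noise = 3.96e-13 N/sqrt(Hz)


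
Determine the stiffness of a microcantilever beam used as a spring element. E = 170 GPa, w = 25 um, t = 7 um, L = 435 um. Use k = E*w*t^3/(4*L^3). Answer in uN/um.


Step 1: Convert E to consistent units (1 GPa = 1000 uN/um^2).
E = 170 GPa = 170000 uN/um^2
Step 2: Compute t^3 = 7^3 = 343
Step 3: Compute L^3 = 435^3 = 82312875
Step 4: k = 170000 * 25 * 343 / (4 * 82312875)
k = 4.4275 uN/um


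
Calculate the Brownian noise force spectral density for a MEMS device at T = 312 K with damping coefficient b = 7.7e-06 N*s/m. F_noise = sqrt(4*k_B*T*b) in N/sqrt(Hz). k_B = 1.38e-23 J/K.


Step 1: Compute 4 * k_B * T * b
= 4 * 1.38e-23 * 312 * 7.7e-06
= 1.3261e-25 N^2/Hz
Step 2: F_noise = sqrt(1.3261e-25)
F_noise = 3.64e-13 N/sqrt(Hz)


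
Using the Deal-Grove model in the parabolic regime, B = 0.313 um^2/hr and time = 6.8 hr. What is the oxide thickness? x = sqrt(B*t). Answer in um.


Step 1: Compute B*t = 0.313 * 6.8 = 2.1284
Step 2: x = sqrt(2.1284)
x = 1.459 um


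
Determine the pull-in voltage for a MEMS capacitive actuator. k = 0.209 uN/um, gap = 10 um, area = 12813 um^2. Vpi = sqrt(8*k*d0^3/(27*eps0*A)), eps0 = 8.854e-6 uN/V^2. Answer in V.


Step 1: Compute numerator: 8 * k * d0^3 = 8 * 0.209 * 10^3 = 1672.0
Step 2: Compute denominator: 27 * eps0 * A = 27 * 8.854e-6 * 12813 = 3.06305
Step 3: Vpi = sqrt(1672.0 / 3.06305)
Vpi = 23.36 V


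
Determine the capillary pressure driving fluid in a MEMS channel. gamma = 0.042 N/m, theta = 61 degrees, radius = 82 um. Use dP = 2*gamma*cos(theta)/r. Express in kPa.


Step 1: cos(61 deg) = 0.4848
Step 2: Convert r to m: r = 82e-6 m
Step 3: dP = 2 * 0.042 * 0.4848 / 82e-6 = 496.6 Pa
Step 4: Convert Pa to kPa (divide by 1000).
dP = 0.5 kPa


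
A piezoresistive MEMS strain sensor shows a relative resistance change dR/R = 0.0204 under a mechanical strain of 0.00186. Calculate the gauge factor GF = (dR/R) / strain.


Step 1: Identify values.
dR/R = 0.0204, strain = 0.00186
Step 2: GF = (dR/R) / strain = 0.0204 / 0.00186
GF = 11.0


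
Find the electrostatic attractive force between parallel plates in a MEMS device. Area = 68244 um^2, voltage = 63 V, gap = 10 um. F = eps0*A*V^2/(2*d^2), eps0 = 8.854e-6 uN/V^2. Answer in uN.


Step 1: Identify parameters.
eps0 = 8.854e-6 uN/V^2, A = 68244 um^2, V = 63 V, d = 10 um
Step 2: Compute V^2 = 63^2 = 3969
Step 3: Compute d^2 = 10^2 = 100
Step 4: F = 0.5 * 8.854e-6 * 68244 * 3969 / 100
F = 11.991 uN


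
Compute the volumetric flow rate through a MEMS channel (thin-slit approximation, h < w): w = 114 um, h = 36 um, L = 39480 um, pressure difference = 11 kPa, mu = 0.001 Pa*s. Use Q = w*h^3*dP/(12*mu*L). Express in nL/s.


Step 1: Convert all dimensions to SI (meters).
w = 114e-6 m, h = 36e-6 m, L = 39480e-6 m, dP = 11e3 Pa
Step 2: Q = w * h^3 * dP / (12 * mu * L)
Q = 114e-6 * (36e-6)^3 * 11e3 / (12 * 0.001 * 39480e-6) = 1.2349422e-10 m^3/s
Step 3: Convert Q from m^3/s to nL/s (1 m^3 = 1e12 nL, so multiply by 1e12).
Q = 123.494 nL/s


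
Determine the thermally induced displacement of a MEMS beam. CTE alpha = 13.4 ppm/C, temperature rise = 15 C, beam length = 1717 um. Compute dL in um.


Step 1: Convert CTE: alpha = 13.4 ppm/C = 13.4e-6 /C
Step 2: dL = 13.4e-6 * 15 * 1717
dL = 0.3451 um
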